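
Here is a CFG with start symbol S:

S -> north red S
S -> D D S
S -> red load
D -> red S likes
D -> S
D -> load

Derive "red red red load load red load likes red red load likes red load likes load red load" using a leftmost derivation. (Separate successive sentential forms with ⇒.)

S ⇒ D D S ⇒ red S likes D S ⇒ red D D S likes D S ⇒ red red S likes D S likes D S ⇒ red red D D S likes D S likes D S ⇒ red red S D S likes D S likes D S ⇒ red red red load D S likes D S likes D S ⇒ red red red load load S likes D S likes D S ⇒ red red red load load red load likes D S likes D S ⇒ red red red load load red load likes red S likes S likes D S ⇒ red red red load load red load likes red red load likes S likes D S ⇒ red red red load load red load likes red red load likes red load likes D S ⇒ red red red load load red load likes red red load likes red load likes load S ⇒ red red red load load red load likes red red load likes red load likes load red load

S ⇒ D D S   [S -> D D S]
D D S ⇒ red S likes D S   [D -> red S likes]
red S likes D S ⇒ red D D S likes D S   [S -> D D S]
red D D S likes D S ⇒ red red S likes D S likes D S   [D -> red S likes]
red red S likes D S likes D S ⇒ red red D D S likes D S likes D S   [S -> D D S]
red red D D S likes D S likes D S ⇒ red red S D S likes D S likes D S   [D -> S]
red red S D S likes D S likes D S ⇒ red red red load D S likes D S likes D S   [S -> red load]
red red red load D S likes D S likes D S ⇒ red red red load load S likes D S likes D S   [D -> load]
red red red load load S likes D S likes D S ⇒ red red red load load red load likes D S likes D S   [S -> red load]
red red red load load red load likes D S likes D S ⇒ red red red load load red load likes red S likes S likes D S   [D -> red S likes]
red red red load load red load likes red S likes S likes D S ⇒ red red red load load red load likes red red load likes S likes D S   [S -> red load]
red red red load load red load likes red red load likes S likes D S ⇒ red red red load load red load likes red red load likes red load likes D S   [S -> red load]
red red red load load red load likes red red load likes red load likes D S ⇒ red red red load load red load likes red red load likes red load likes load S   [D -> load]
red red red load load red load likes red red load likes red load likes load S ⇒ red red red load load red load likes red red load likes red load likes load red load   [S -> red load]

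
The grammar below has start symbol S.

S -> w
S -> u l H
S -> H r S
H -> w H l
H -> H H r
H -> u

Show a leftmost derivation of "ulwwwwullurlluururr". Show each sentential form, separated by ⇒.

S⇒ulH⇒ulHHr⇒ulwHlHr⇒ulwwHllHr⇒ulwwHHrllHr⇒ulwwwHlHrllHr⇒ulwwwwHllHrllHr⇒ulwwwwullHrllHr⇒ulwwwwullurllHr⇒ulwwwwullurllHHrr⇒ulwwwwullurllHHrHrr⇒ulwwwwullurlluHrHrr⇒ulwwwwullurlluurHrr⇒ulwwwwullurlluururr

S ⇒ ulH   [S -> u l H]
ulH ⇒ ulHHr   [H -> H H r]
ulHHr ⇒ ulwHlHr   [H -> w H l]
ulwHlHr ⇒ ulwwHllHr   [H -> w H l]
ulwwHllHr ⇒ ulwwHHrllHr   [H -> H H r]
ulwwHHrllHr ⇒ ulwwwHlHrllHr   [H -> w H l]
ulwwwHlHrllHr ⇒ ulwwwwHllHrllHr   [H -> w H l]
ulwwwwHllHrllHr ⇒ ulwwwwullHrllHr   [H -> u]
ulwwwwullHrllHr ⇒ ulwwwwullurllHr   [H -> u]
ulwwwwullurllHr ⇒ ulwwwwullurllHHrr   [H -> H H r]
ulwwwwullurllHHrr ⇒ ulwwwwullurllHHrHrr   [H -> H H r]
ulwwwwullurllHHrHrr ⇒ ulwwwwullurlluHrHrr   [H -> u]
ulwwwwullurlluHrHrr ⇒ ulwwwwullurlluurHrr   [H -> u]
ulwwwwullurlluurHrr ⇒ ulwwwwullurlluururr   [H -> u]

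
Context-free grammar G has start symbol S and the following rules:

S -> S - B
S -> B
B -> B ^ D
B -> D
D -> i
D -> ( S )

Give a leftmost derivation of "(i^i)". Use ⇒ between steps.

S ⇒ B ⇒ D ⇒ (S) ⇒ (B) ⇒ (B^D) ⇒ (D^D) ⇒ (i^D) ⇒ (i^i)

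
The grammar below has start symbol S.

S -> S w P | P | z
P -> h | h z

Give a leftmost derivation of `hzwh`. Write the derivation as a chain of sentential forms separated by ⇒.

S ⇒ SwP   [S -> S w P]
SwP ⇒ PwP   [S -> P]
PwP ⇒ hzwP   [P -> h z]
hzwP ⇒ hzwh   [P -> h]

S ⇒ SwP ⇒ PwP ⇒ hzwP ⇒ hzwh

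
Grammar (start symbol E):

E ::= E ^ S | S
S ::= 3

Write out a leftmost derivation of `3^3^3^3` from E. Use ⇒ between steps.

E ⇒ E^S ⇒ E^S^S ⇒ E^S^S^S ⇒ S^S^S^S ⇒ 3^S^S^S ⇒ 3^3^S^S ⇒ 3^3^3^S ⇒ 3^3^3^3

E ⇒ E^S   [E ::= E ^ S]
E^S ⇒ E^S^S   [E ::= E ^ S]
E^S^S ⇒ E^S^S^S   [E ::= E ^ S]
E^S^S^S ⇒ S^S^S^S   [E ::= S]
S^S^S^S ⇒ 3^S^S^S   [S ::= 3]
3^S^S^S ⇒ 3^3^S^S   [S ::= 3]
3^3^S^S ⇒ 3^3^3^S   [S ::= 3]
3^3^3^S ⇒ 3^3^3^3   [S ::= 3]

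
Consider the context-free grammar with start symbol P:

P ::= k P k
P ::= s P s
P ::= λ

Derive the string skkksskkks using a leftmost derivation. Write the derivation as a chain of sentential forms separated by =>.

P => sPs => skPks => skkPkks => skkkPkkks => skkksPskkks => skkksskkks

P => sPs   [P ::= s P s]
sPs => skPks   [P ::= k P k]
skPks => skkPkks   [P ::= k P k]
skkPkks => skkkPkkks   [P ::= k P k]
skkkPkkks => skkksPskkks   [P ::= s P s]
skkksPskkks => skkksskkks   [P ::= λ]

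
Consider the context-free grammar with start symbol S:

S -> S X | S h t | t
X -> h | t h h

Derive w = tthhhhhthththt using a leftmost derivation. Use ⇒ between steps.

S ⇒ Sht ⇒ Shtht ⇒ Shththt ⇒ Shthththt ⇒ SXhthththt ⇒ SXXhthththt ⇒ SXXXhthththt ⇒ tXXXhthththt ⇒ tthhXXhthththt ⇒ tthhhXhthththt ⇒ tthhhhhthththt

S ⇒ Sht   [S -> S h t]
Sht ⇒ Shtht   [S -> S h t]
Shtht ⇒ Shththt   [S -> S h t]
Shththt ⇒ Shthththt   [S -> S h t]
Shthththt ⇒ SXhthththt   [S -> S X]
SXhthththt ⇒ SXXhthththt   [S -> S X]
SXXhthththt ⇒ SXXXhthththt   [S -> S X]
SXXXhthththt ⇒ tXXXhthththt   [S -> t]
tXXXhthththt ⇒ tthhXXhthththt   [X -> t h h]
tthhXXhthththt ⇒ tthhhXhthththt   [X -> h]
tthhhXhthththt ⇒ tthhhhhthththt   [X -> h]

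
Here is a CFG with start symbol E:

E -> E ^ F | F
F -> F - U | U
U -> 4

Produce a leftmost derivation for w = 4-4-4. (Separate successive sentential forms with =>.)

E => F   [E -> F]
F => F-U   [F -> F - U]
F-U => F-U-U   [F -> F - U]
F-U-U => U-U-U   [F -> U]
U-U-U => 4-U-U   [U -> 4]
4-U-U => 4-4-U   [U -> 4]
4-4-U => 4-4-4   [U -> 4]

E => F => F-U => F-U-U => U-U-U => 4-U-U => 4-4-U => 4-4-4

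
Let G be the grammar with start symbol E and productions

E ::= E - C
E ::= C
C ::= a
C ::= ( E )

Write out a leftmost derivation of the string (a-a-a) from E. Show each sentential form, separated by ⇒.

E ⇒ C ⇒ (E) ⇒ (E-C) ⇒ (E-C-C) ⇒ (C-C-C) ⇒ (a-C-C) ⇒ (a-a-C) ⇒ (a-a-a)

E ⇒ C   [E ::= C]
C ⇒ (E)   [C ::= ( E )]
(E) ⇒ (E-C)   [E ::= E - C]
(E-C) ⇒ (E-C-C)   [E ::= E - C]
(E-C-C) ⇒ (C-C-C)   [E ::= C]
(C-C-C) ⇒ (a-C-C)   [C ::= a]
(a-C-C) ⇒ (a-a-C)   [C ::= a]
(a-a-C) ⇒ (a-a-a)   [C ::= a]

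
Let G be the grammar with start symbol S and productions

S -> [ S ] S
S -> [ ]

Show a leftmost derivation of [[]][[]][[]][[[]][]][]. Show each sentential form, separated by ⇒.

S ⇒ [S]S   [S -> [ S ] S]
[S]S ⇒ [[]]S   [S -> [ ]]
[[]]S ⇒ [[]][S]S   [S -> [ S ] S]
[[]][S]S ⇒ [[]][[]]S   [S -> [ ]]
[[]][[]]S ⇒ [[]][[]][S]S   [S -> [ S ] S]
[[]][[]][S]S ⇒ [[]][[]][[]]S   [S -> [ ]]
[[]][[]][[]]S ⇒ [[]][[]][[]][S]S   [S -> [ S ] S]
[[]][[]][[]][S]S ⇒ [[]][[]][[]][[S]S]S   [S -> [ S ] S]
[[]][[]][[]][[S]S]S ⇒ [[]][[]][[]][[[]]S]S   [S -> [ ]]
[[]][[]][[]][[[]]S]S ⇒ [[]][[]][[]][[[]][]]S   [S -> [ ]]
[[]][[]][[]][[[]][]]S ⇒ [[]][[]][[]][[[]][]][]   [S -> [ ]]

S ⇒ [S]S ⇒ [[]]S ⇒ [[]][S]S ⇒ [[]][[]]S ⇒ [[]][[]][S]S ⇒ [[]][[]][[]]S ⇒ [[]][[]][[]][S]S ⇒ [[]][[]][[]][[S]S]S ⇒ [[]][[]][[]][[[]]S]S ⇒ [[]][[]][[]][[[]][]]S ⇒ [[]][[]][[]][[[]][]][]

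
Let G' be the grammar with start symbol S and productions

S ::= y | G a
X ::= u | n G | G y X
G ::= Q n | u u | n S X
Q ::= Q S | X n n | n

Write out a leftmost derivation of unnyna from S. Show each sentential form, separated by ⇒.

S⇒Ga⇒Qna⇒QSna⇒XnnSna⇒unnSna⇒unnyna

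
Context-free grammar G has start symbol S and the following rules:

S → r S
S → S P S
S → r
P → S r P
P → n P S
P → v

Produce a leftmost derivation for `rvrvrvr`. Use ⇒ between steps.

S ⇒ SPS ⇒ SPSPS ⇒ SPSPSPS ⇒ rPSPSPS ⇒ rvSPSPS ⇒ rvrPSPS ⇒ rvrvSPS ⇒ rvrvrPS ⇒ rvrvrvS ⇒ rvrvrvr

S ⇒ SPS   [S → S P S]
SPS ⇒ SPSPS   [S → S P S]
SPSPS ⇒ SPSPSPS   [S → S P S]
SPSPSPS ⇒ rPSPSPS   [S → r]
rPSPSPS ⇒ rvSPSPS   [P → v]
rvSPSPS ⇒ rvrPSPS   [S → r]
rvrPSPS ⇒ rvrvSPS   [P → v]
rvrvSPS ⇒ rvrvrPS   [S → r]
rvrvrPS ⇒ rvrvrvS   [P → v]
rvrvrvS ⇒ rvrvrvr   [S → r]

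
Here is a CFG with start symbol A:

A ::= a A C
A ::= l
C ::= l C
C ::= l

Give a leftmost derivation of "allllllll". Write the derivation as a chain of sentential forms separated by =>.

A => aAC   [A ::= a A C]
aAC => alC   [A ::= l]
alC => allC   [C ::= l C]
allC => alllC   [C ::= l C]
alllC => allllC   [C ::= l C]
allllC => alllllC   [C ::= l C]
alllllC => allllllC   [C ::= l C]
allllllC => alllllllC   [C ::= l C]
alllllllC => allllllll   [C ::= l]

A => aAC => alC => allC => alllC => allllC => alllllC => allllllC => alllllllC => allllllll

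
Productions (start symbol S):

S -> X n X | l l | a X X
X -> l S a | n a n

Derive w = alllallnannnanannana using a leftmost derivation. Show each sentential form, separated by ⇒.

S ⇒ aXX ⇒ alSaX ⇒ alllaX ⇒ alllalSa ⇒ alllalXnXa ⇒ alllallSanXa ⇒ alllallXnXanXa ⇒ alllallnannXanXa ⇒ alllallnannnananXa ⇒ alllallnannnanannana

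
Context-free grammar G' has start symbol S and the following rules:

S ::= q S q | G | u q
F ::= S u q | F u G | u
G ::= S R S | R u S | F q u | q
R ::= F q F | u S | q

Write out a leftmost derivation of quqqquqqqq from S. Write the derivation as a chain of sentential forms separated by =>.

S => G => RuS => quS => quqSq => quqqSqq => quqqqSqqq => quqqquqqqq

S => G   [S ::= G]
G => RuS   [G ::= R u S]
RuS => quS   [R ::= q]
quS => quqSq   [S ::= q S q]
quqSq => quqqSqq   [S ::= q S q]
quqqSqq => quqqqSqqq   [S ::= q S q]
quqqqSqqq => quqqquqqqq   [S ::= u q]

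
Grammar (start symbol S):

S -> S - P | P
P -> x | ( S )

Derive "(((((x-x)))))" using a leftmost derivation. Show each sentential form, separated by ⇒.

S ⇒ P   [S -> P]
P ⇒ (S)   [P -> ( S )]
(S) ⇒ (P)   [S -> P]
(P) ⇒ ((S))   [P -> ( S )]
((S)) ⇒ ((P))   [S -> P]
((P)) ⇒ (((S)))   [P -> ( S )]
(((S))) ⇒ (((P)))   [S -> P]
(((P))) ⇒ ((((S))))   [P -> ( S )]
((((S)))) ⇒ ((((P))))   [S -> P]
((((P)))) ⇒ (((((S)))))   [P -> ( S )]
(((((S))))) ⇒ (((((S-P)))))   [S -> S - P]
(((((S-P))))) ⇒ (((((P-P)))))   [S -> P]
(((((P-P))))) ⇒ (((((x-P)))))   [P -> x]
(((((x-P))))) ⇒ (((((x-x)))))   [P -> x]

S⇒P⇒(S)⇒(P)⇒((S))⇒((P))⇒(((S)))⇒(((P)))⇒((((S))))⇒((((P))))⇒(((((S)))))⇒(((((S-P)))))⇒(((((P-P)))))⇒(((((x-P)))))⇒(((((x-x)))))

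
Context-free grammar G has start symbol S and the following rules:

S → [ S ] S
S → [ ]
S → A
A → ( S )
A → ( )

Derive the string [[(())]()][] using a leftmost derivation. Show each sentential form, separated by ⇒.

S ⇒ [S]S   [S → [ S ] S]
[S]S ⇒ [[S]S]S   [S → [ S ] S]
[[S]S]S ⇒ [[A]S]S   [S → A]
[[A]S]S ⇒ [[(S)]S]S   [A → ( S )]
[[(S)]S]S ⇒ [[(A)]S]S   [S → A]
[[(A)]S]S ⇒ [[(())]S]S   [A → ( )]
[[(())]S]S ⇒ [[(())]A]S   [S → A]
[[(())]A]S ⇒ [[(())]()]S   [A → ( )]
[[(())]()]S ⇒ [[(())]()][]   [S → [ ]]

S ⇒ [S]S ⇒ [[S]S]S ⇒ [[A]S]S ⇒ [[(S)]S]S ⇒ [[(A)]S]S ⇒ [[(())]S]S ⇒ [[(())]A]S ⇒ [[(())]()]S ⇒ [[(())]()][]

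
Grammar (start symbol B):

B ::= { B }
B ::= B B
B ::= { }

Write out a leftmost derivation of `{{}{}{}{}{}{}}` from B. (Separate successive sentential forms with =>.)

B=>{B}=>{BB}=>{BBB}=>{BBBB}=>{BBBBB}=>{BBBBBB}=>{{}BBBBB}=>{{}{}BBBB}=>{{}{}{}BBB}=>{{}{}{}{}BB}=>{{}{}{}{}{}B}=>{{}{}{}{}{}{}}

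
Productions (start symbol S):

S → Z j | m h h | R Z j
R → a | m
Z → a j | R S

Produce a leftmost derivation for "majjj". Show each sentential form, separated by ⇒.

S⇒Zj⇒RSj⇒mSj⇒mZjj⇒majjj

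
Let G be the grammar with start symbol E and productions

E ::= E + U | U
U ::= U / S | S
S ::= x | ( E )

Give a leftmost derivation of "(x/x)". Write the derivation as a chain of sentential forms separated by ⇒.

E ⇒ U ⇒ S ⇒ (E) ⇒ (U) ⇒ (U/S) ⇒ (S/S) ⇒ (x/S) ⇒ (x/x)

E ⇒ U   [E ::= U]
U ⇒ S   [U ::= S]
S ⇒ (E)   [S ::= ( E )]
(E) ⇒ (U)   [E ::= U]
(U) ⇒ (U/S)   [U ::= U / S]
(U/S) ⇒ (S/S)   [U ::= S]
(S/S) ⇒ (x/S)   [S ::= x]
(x/S) ⇒ (x/x)   [S ::= x]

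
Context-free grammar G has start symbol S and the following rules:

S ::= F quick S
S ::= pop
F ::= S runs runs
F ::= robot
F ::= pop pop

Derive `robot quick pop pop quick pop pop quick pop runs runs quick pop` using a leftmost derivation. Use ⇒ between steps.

S ⇒ F quick S ⇒ robot quick S ⇒ robot quick F quick S ⇒ robot quick pop pop quick S ⇒ robot quick pop pop quick F quick S ⇒ robot quick pop pop quick pop pop quick S ⇒ robot quick pop pop quick pop pop quick F quick S ⇒ robot quick pop pop quick pop pop quick S runs runs quick S ⇒ robot quick pop pop quick pop pop quick pop runs runs quick S ⇒ robot quick pop pop quick pop pop quick pop runs runs quick pop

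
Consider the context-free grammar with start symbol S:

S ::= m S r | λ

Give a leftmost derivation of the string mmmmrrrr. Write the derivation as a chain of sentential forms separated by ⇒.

S⇒mSr⇒mmSrr⇒mmmSrrr⇒mmmmSrrrr⇒mmmmrrrr

S ⇒ mSr   [S ::= m S r]
mSr ⇒ mmSrr   [S ::= m S r]
mmSrr ⇒ mmmSrrr   [S ::= m S r]
mmmSrrr ⇒ mmmmSrrrr   [S ::= m S r]
mmmmSrrrr ⇒ mmmmrrrr   [S ::= λ]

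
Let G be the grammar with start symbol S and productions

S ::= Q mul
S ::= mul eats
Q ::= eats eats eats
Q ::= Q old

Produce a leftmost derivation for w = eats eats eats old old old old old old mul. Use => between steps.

S => Q mul   [S ::= Q mul]
Q mul => Q old mul   [Q ::= Q old]
Q old mul => Q old old mul   [Q ::= Q old]
Q old old mul => Q old old old mul   [Q ::= Q old]
Q old old old mul => Q old old old old mul   [Q ::= Q old]
Q old old old old mul => Q old old old old old mul   [Q ::= Q old]
Q old old old old old mul => Q old old old old old old mul   [Q ::= Q old]
Q old old old old old old mul => eats eats eats old old old old old old mul   [Q ::= eats eats eats]

S => Q mul => Q old mul => Q old old mul => Q old old old mul => Q old old old old mul => Q old old old old old mul => Q old old old old old old mul => eats eats eats old old old old old old mul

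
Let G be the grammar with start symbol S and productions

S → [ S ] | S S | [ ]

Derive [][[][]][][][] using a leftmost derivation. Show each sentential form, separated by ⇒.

S⇒SS⇒[]S⇒[]SS⇒[]SSS⇒[]SSSS⇒[][S]SSS⇒[][SS]SSS⇒[][[]S]SSS⇒[][[][]]SSS⇒[][[][]][]SS⇒[][[][]][][]S⇒[][[][]][][][]

S ⇒ SS   [S → S S]
SS ⇒ []S   [S → [ ]]
[]S ⇒ []SS   [S → S S]
[]SS ⇒ []SSS   [S → S S]
[]SSS ⇒ []SSSS   [S → S S]
[]SSSS ⇒ [][S]SSS   [S → [ S ]]
[][S]SSS ⇒ [][SS]SSS   [S → S S]
[][SS]SSS ⇒ [][[]S]SSS   [S → [ ]]
[][[]S]SSS ⇒ [][[][]]SSS   [S → [ ]]
[][[][]]SSS ⇒ [][[][]][]SS   [S → [ ]]
[][[][]][]SS ⇒ [][[][]][][]S   [S → [ ]]
[][[][]][][]S ⇒ [][[][]][][][]   [S → [ ]]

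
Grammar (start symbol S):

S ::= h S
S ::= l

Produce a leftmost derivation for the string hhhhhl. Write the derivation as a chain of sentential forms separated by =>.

S => hS => hhS => hhhS => hhhhS => hhhhhS => hhhhhl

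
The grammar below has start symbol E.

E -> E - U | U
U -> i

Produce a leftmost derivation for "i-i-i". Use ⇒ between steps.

E ⇒ E-U   [E -> E - U]
E-U ⇒ E-U-U   [E -> E - U]
E-U-U ⇒ U-U-U   [E -> U]
U-U-U ⇒ i-U-U   [U -> i]
i-U-U ⇒ i-i-U   [U -> i]
i-i-U ⇒ i-i-i   [U -> i]

E ⇒ E-U ⇒ E-U-U ⇒ U-U-U ⇒ i-U-U ⇒ i-i-U ⇒ i-i-i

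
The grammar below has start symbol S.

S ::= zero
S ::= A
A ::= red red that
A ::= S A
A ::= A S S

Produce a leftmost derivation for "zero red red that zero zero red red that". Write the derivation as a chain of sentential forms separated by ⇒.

S ⇒ A ⇒ S A ⇒ A A ⇒ A S S A ⇒ S A S S A ⇒ zero A S S A ⇒ zero red red that S S A ⇒ zero red red that zero S A ⇒ zero red red that zero zero A ⇒ zero red red that zero zero red red that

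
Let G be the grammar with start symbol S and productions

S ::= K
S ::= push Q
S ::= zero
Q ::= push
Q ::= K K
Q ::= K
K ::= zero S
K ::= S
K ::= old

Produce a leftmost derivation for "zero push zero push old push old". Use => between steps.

S => K => zero S => zero push Q => zero push K => zero push zero S => zero push zero push Q => zero push zero push K K => zero push zero push old K => zero push zero push old S => zero push zero push old push Q => zero push zero push old push K => zero push zero push old push old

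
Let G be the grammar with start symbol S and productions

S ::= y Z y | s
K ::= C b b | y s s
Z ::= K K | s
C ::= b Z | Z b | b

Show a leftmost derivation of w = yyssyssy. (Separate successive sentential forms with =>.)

S => yZy   [S ::= y Z y]
yZy => yKKy   [Z ::= K K]
yKKy => yyssKy   [K ::= y s s]
yyssKy => yyssyssy   [K ::= y s s]

S => yZy => yKKy => yyssKy => yyssyssy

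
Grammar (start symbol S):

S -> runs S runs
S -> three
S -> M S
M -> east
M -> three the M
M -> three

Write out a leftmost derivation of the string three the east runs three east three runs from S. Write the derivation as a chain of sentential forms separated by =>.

S => M S => three the M S => three the east S => three the east runs S runs => three the east runs M S runs => three the east runs three S runs => three the east runs three M S runs => three the east runs three east S runs => three the east runs three east three runs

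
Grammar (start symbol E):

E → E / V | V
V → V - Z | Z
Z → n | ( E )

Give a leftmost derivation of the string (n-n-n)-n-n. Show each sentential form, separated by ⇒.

E ⇒ V ⇒ V-Z ⇒ V-Z-Z ⇒ Z-Z-Z ⇒ (E)-Z-Z ⇒ (V)-Z-Z ⇒ (V-Z)-Z-Z ⇒ (V-Z-Z)-Z-Z ⇒ (Z-Z-Z)-Z-Z ⇒ (n-Z-Z)-Z-Z ⇒ (n-n-Z)-Z-Z ⇒ (n-n-n)-Z-Z ⇒ (n-n-n)-n-Z ⇒ (n-n-n)-n-n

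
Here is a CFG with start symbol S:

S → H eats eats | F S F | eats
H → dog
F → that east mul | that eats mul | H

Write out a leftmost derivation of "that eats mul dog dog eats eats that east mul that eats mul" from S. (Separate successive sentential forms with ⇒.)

S ⇒ F S F ⇒ that eats mul S F ⇒ that eats mul F S F F ⇒ that eats mul H S F F ⇒ that eats mul dog S F F ⇒ that eats mul dog H eats eats F F ⇒ that eats mul dog dog eats eats F F ⇒ that eats mul dog dog eats eats that east mul F ⇒ that eats mul dog dog eats eats that east mul that eats mul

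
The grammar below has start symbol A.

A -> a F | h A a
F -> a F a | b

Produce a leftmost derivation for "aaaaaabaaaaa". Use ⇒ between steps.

A⇒aF⇒aaFa⇒aaaFaa⇒aaaaFaaa⇒aaaaaFaaaa⇒aaaaaaFaaaaa⇒aaaaaabaaaaa

A ⇒ aF   [A -> a F]
aF ⇒ aaFa   [F -> a F a]
aaFa ⇒ aaaFaa   [F -> a F a]
aaaFaa ⇒ aaaaFaaa   [F -> a F a]
aaaaFaaa ⇒ aaaaaFaaaa   [F -> a F a]
aaaaaFaaaa ⇒ aaaaaaFaaaaa   [F -> a F a]
aaaaaaFaaaaa ⇒ aaaaaabaaaaa   [F -> b]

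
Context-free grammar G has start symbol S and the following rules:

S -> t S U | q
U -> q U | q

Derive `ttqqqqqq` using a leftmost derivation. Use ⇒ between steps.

S⇒tSU⇒ttSUU⇒ttqUU⇒ttqqUU⇒ttqqqUU⇒ttqqqqU⇒ttqqqqqU⇒ttqqqqqq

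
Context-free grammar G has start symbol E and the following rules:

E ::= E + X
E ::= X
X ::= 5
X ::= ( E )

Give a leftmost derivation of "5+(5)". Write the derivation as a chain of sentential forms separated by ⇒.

E ⇒ E+X ⇒ X+X ⇒ 5+X ⇒ 5+(E) ⇒ 5+(X) ⇒ 5+(5)

E ⇒ E+X   [E ::= E + X]
E+X ⇒ X+X   [E ::= X]
X+X ⇒ 5+X   [X ::= 5]
5+X ⇒ 5+(E)   [X ::= ( E )]
5+(E) ⇒ 5+(X)   [E ::= X]
5+(X) ⇒ 5+(5)   [X ::= 5]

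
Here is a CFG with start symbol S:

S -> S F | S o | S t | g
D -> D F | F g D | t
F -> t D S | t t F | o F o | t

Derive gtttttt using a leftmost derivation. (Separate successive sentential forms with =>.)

S => SF => SFF => StFF => SFtFF => SFFtFF => SFFFtFF => gFFFtFF => gtFFtFF => gttFtFF => gttttFF => gtttttF => gtttttt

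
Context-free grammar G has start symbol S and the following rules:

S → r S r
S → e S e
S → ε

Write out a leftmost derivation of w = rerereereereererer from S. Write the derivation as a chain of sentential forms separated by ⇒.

S ⇒ rSr   [S → r S r]
rSr ⇒ reSer   [S → e S e]
reSer ⇒ rerSrer   [S → r S r]
rerSrer ⇒ rereSerer   [S → e S e]
rereSerer ⇒ rererSrerer   [S → r S r]
rererSrerer ⇒ rerereSererer   [S → e S e]
rerereSererer ⇒ rerereeSeererer   [S → e S e]
rerereeSeererer ⇒ rerereerSreererer   [S → r S r]
rerereerSreererer ⇒ rerereereSereererer   [S → e S e]
rerereereSereererer ⇒ rerereereereererer   [S → ε]

S⇒rSr⇒reSer⇒rerSrer⇒rereSerer⇒rererSrerer⇒rerereSererer⇒rerereeSeererer⇒rerereerSreererer⇒rerereereSereererer⇒rerereereereererer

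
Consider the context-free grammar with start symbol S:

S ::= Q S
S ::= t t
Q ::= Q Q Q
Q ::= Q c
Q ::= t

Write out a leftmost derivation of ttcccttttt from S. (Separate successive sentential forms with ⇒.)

S ⇒ QS   [S ::= Q S]
QS ⇒ QQQS   [Q ::= Q Q Q]
QQQS ⇒ QQQQQS   [Q ::= Q Q Q]
QQQQQS ⇒ tQQQQS   [Q ::= t]
tQQQQS ⇒ tQcQQQS   [Q ::= Q c]
tQcQQQS ⇒ tQccQQQS   [Q ::= Q c]
tQccQQQS ⇒ tQcccQQQS   [Q ::= Q c]
tQcccQQQS ⇒ ttcccQQQS   [Q ::= t]
ttcccQQQS ⇒ ttccctQQS   [Q ::= t]
ttccctQQS ⇒ ttcccttQS   [Q ::= t]
ttcccttQS ⇒ ttccctttS   [Q ::= t]
ttccctttS ⇒ ttcccttttt   [S ::= t t]

S ⇒ QS ⇒ QQQS ⇒ QQQQQS ⇒ tQQQQS ⇒ tQcQQQS ⇒ tQccQQQS ⇒ tQcccQQQS ⇒ ttcccQQQS ⇒ ttccctQQS ⇒ ttcccttQS ⇒ ttccctttS ⇒ ttcccttttt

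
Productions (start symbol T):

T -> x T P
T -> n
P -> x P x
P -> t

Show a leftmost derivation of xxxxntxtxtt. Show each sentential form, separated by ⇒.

T⇒xTP⇒xxTPP⇒xxxTPPP⇒xxxxTPPPP⇒xxxxnPPPP⇒xxxxntPPP⇒xxxxntxPxPP⇒xxxxntxtxPP⇒xxxxntxtxtP⇒xxxxntxtxtt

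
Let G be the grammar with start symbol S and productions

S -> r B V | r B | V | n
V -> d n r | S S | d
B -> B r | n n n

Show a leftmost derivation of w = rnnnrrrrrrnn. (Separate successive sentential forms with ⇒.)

S ⇒ rBV   [S -> r B V]
rBV ⇒ rBrV   [B -> B r]
rBrV ⇒ rBrrV   [B -> B r]
rBrrV ⇒ rBrrrV   [B -> B r]
rBrrrV ⇒ rBrrrrV   [B -> B r]
rBrrrrV ⇒ rBrrrrrV   [B -> B r]
rBrrrrrV ⇒ rBrrrrrrV   [B -> B r]
rBrrrrrrV ⇒ rnnnrrrrrrV   [B -> n n n]
rnnnrrrrrrV ⇒ rnnnrrrrrrSS   [V -> S S]
rnnnrrrrrrSS ⇒ rnnnrrrrrrnS   [S -> n]
rnnnrrrrrrnS ⇒ rnnnrrrrrrnn   [S -> n]

S ⇒ rBV ⇒ rBrV ⇒ rBrrV ⇒ rBrrrV ⇒ rBrrrrV ⇒ rBrrrrrV ⇒ rBrrrrrrV ⇒ rnnnrrrrrrV ⇒ rnnnrrrrrrSS ⇒ rnnnrrrrrrnS ⇒ rnnnrrrrrrnn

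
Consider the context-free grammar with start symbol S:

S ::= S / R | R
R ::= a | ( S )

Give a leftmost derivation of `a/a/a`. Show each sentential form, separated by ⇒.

S ⇒ S/R   [S ::= S / R]
S/R ⇒ S/R/R   [S ::= S / R]
S/R/R ⇒ R/R/R   [S ::= R]
R/R/R ⇒ a/R/R   [R ::= a]
a/R/R ⇒ a/a/R   [R ::= a]
a/a/R ⇒ a/a/a   [R ::= a]

S ⇒ S/R ⇒ S/R/R ⇒ R/R/R ⇒ a/R/R ⇒ a/a/R ⇒ a/a/a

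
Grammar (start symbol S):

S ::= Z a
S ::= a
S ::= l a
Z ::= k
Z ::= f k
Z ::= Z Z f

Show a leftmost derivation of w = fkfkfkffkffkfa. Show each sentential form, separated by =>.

S => Za => ZZfa => ZZfZfa => fkZfZfa => fkZZffZfa => fkZZfZffZfa => fkfkZfZffZfa => fkfkfkfZffZfa => fkfkfkffkffZfa => fkfkfkffkffkfa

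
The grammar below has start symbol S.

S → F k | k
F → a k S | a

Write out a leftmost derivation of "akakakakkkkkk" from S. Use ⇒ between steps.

S ⇒ Fk ⇒ akSk ⇒ akFkk ⇒ akakSkk ⇒ akakFkkk ⇒ akakakSkkk ⇒ akakakFkkkk ⇒ akakakakSkkkk ⇒ akakakakkkkkk

S ⇒ Fk   [S → F k]
Fk ⇒ akSk   [F → a k S]
akSk ⇒ akFkk   [S → F k]
akFkk ⇒ akakSkk   [F → a k S]
akakSkk ⇒ akakFkkk   [S → F k]
akakFkkk ⇒ akakakSkkk   [F → a k S]
akakakSkkk ⇒ akakakFkkkk   [S → F k]
akakakFkkkk ⇒ akakakakSkkkk   [F → a k S]
akakakakSkkkk ⇒ akakakakkkkkk   [S → k]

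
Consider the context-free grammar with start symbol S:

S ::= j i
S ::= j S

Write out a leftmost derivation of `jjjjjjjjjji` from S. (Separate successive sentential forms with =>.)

S=>jS=>jjS=>jjjS=>jjjjS=>jjjjjS=>jjjjjjS=>jjjjjjjS=>jjjjjjjjS=>jjjjjjjjjS=>jjjjjjjjjji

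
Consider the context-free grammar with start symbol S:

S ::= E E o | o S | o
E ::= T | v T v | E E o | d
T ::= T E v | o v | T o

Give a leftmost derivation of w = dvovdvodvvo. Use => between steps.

S => EEo   [S ::= E E o]
EEo => dEo   [E ::= d]
dEo => dvTvo   [E ::= v T v]
dvTvo => dvTEvvo   [T ::= T E v]
dvTEvvo => dvToEvvo   [T ::= T o]
dvToEvvo => dvTEvoEvvo   [T ::= T E v]
dvTEvoEvvo => dvovEvoEvvo   [T ::= o v]
dvovEvoEvvo => dvovdvoEvvo   [E ::= d]
dvovdvoEvvo => dvovdvodvvo   [E ::= d]

S => EEo => dEo => dvTvo => dvTEvvo => dvToEvvo => dvTEvoEvvo => dvovEvoEvvo => dvovdvoEvvo => dvovdvodvvo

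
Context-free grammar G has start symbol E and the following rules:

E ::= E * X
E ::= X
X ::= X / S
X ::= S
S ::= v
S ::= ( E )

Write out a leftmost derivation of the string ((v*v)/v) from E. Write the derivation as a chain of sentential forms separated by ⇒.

E ⇒ X   [E ::= X]
X ⇒ S   [X ::= S]
S ⇒ (E)   [S ::= ( E )]
(E) ⇒ (X)   [E ::= X]
(X) ⇒ (X/S)   [X ::= X / S]
(X/S) ⇒ (S/S)   [X ::= S]
(S/S) ⇒ ((E)/S)   [S ::= ( E )]
((E)/S) ⇒ ((E*X)/S)   [E ::= E * X]
((E*X)/S) ⇒ ((X*X)/S)   [E ::= X]
((X*X)/S) ⇒ ((S*X)/S)   [X ::= S]
((S*X)/S) ⇒ ((v*X)/S)   [S ::= v]
((v*X)/S) ⇒ ((v*S)/S)   [X ::= S]
((v*S)/S) ⇒ ((v*v)/S)   [S ::= v]
((v*v)/S) ⇒ ((v*v)/v)   [S ::= v]

E ⇒ X ⇒ S ⇒ (E) ⇒ (X) ⇒ (X/S) ⇒ (S/S) ⇒ ((E)/S) ⇒ ((E*X)/S) ⇒ ((X*X)/S) ⇒ ((S*X)/S) ⇒ ((v*X)/S) ⇒ ((v*S)/S) ⇒ ((v*v)/S) ⇒ ((v*v)/v)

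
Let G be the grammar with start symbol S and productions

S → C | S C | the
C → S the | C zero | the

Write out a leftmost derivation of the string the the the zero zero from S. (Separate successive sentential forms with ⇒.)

S ⇒ S C ⇒ the C ⇒ the C zero ⇒ the C zero zero ⇒ the S the zero zero ⇒ the the the zero zero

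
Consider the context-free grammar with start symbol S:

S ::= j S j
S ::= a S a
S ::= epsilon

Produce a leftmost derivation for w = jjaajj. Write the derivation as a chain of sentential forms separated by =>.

S=>jSj=>jjSjj=>jjaSajj=>jjaajj

S => jSj   [S ::= j S j]
jSj => jjSjj   [S ::= j S j]
jjSjj => jjaSajj   [S ::= a S a]
jjaSajj => jjaajj   [S ::= epsilon]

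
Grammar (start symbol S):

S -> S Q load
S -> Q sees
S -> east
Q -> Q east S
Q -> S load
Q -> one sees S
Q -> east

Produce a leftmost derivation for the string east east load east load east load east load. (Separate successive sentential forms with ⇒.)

S ⇒ S Q load   [S -> S Q load]
S Q load ⇒ S Q load Q load   [S -> S Q load]
S Q load Q load ⇒ S Q load Q load Q load   [S -> S Q load]
S Q load Q load Q load ⇒ S Q load Q load Q load Q load   [S -> S Q load]
S Q load Q load Q load Q load ⇒ east Q load Q load Q load Q load   [S -> east]
east Q load Q load Q load Q load ⇒ east east load Q load Q load Q load   [Q -> east]
east east load Q load Q load Q load ⇒ east east load east load Q load Q load   [Q -> east]
east east load east load Q load Q load ⇒ east east load east load east load Q load   [Q -> east]
east east load east load east load Q load ⇒ east east load east load east load east load   [Q -> east]

S ⇒ S Q load ⇒ S Q load Q load ⇒ S Q load Q load Q load ⇒ S Q load Q load Q load Q load ⇒ east Q load Q load Q load Q load ⇒ east east load Q load Q load Q load ⇒ east east load east load Q load Q load ⇒ east east load east load east load Q load ⇒ east east load east load east load east load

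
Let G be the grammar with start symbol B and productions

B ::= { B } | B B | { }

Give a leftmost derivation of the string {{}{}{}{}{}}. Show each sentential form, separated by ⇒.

B ⇒ {B}   [B ::= { B }]
{B} ⇒ {BB}   [B ::= B B]
{BB} ⇒ {BBB}   [B ::= B B]
{BBB} ⇒ {BBBB}   [B ::= B B]
{BBBB} ⇒ {BBBBB}   [B ::= B B]
{BBBBB} ⇒ {{}BBBB}   [B ::= { }]
{{}BBBB} ⇒ {{}{}BBB}   [B ::= { }]
{{}{}BBB} ⇒ {{}{}{}BB}   [B ::= { }]
{{}{}{}BB} ⇒ {{}{}{}{}B}   [B ::= { }]
{{}{}{}{}B} ⇒ {{}{}{}{}{}}   [B ::= { }]

B ⇒ {B} ⇒ {BB} ⇒ {BBB} ⇒ {BBBB} ⇒ {BBBBB} ⇒ {{}BBBB} ⇒ {{}{}BBB} ⇒ {{}{}{}BB} ⇒ {{}{}{}{}B} ⇒ {{}{}{}{}{}}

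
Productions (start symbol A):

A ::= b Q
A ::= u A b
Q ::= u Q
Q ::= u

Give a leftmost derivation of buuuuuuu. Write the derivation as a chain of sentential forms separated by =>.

A => bQ => buQ => buuQ => buuuQ => buuuuQ => buuuuuQ => buuuuuuQ => buuuuuuu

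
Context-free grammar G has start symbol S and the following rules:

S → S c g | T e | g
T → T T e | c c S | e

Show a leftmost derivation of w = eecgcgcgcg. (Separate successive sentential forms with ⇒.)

S ⇒ Scg   [S → S c g]
Scg ⇒ Scgcg   [S → S c g]
Scgcg ⇒ Scgcgcg   [S → S c g]
Scgcgcg ⇒ Scgcgcgcg   [S → S c g]
Scgcgcgcg ⇒ Tecgcgcgcg   [S → T e]
Tecgcgcgcg ⇒ eecgcgcgcg   [T → e]

S ⇒ Scg ⇒ Scgcg ⇒ Scgcgcg ⇒ Scgcgcgcg ⇒ Tecgcgcgcg ⇒ eecgcgcgcg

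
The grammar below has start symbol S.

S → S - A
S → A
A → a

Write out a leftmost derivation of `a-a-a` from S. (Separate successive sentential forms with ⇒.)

S ⇒ S-A ⇒ S-A-A ⇒ A-A-A ⇒ a-A-A ⇒ a-a-A ⇒ a-a-a

S ⇒ S-A   [S → S - A]
S-A ⇒ S-A-A   [S → S - A]
S-A-A ⇒ A-A-A   [S → A]
A-A-A ⇒ a-A-A   [A → a]
a-A-A ⇒ a-a-A   [A → a]
a-a-A ⇒ a-a-a   [A → a]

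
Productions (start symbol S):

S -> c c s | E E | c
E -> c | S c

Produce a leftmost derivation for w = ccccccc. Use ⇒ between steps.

S⇒EE⇒ScE⇒EEcE⇒ScEcE⇒EEcEcE⇒ScEcEcE⇒ccEcEcE⇒ccccEcE⇒ccccccE⇒ccccccc

S ⇒ EE   [S -> E E]
EE ⇒ ScE   [E -> S c]
ScE ⇒ EEcE   [S -> E E]
EEcE ⇒ ScEcE   [E -> S c]
ScEcE ⇒ EEcEcE   [S -> E E]
EEcEcE ⇒ ScEcEcE   [E -> S c]
ScEcEcE ⇒ ccEcEcE   [S -> c]
ccEcEcE ⇒ ccccEcE   [E -> c]
ccccEcE ⇒ ccccccE   [E -> c]
ccccccE ⇒ ccccccc   [E -> c]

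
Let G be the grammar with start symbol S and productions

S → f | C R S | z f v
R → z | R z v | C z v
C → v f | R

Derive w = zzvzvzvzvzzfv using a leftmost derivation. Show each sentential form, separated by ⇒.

S ⇒ CRS   [S → C R S]
CRS ⇒ RRS   [C → R]
RRS ⇒ CzvRS   [R → C z v]
CzvRS ⇒ RzvRS   [C → R]
RzvRS ⇒ RzvzvRS   [R → R z v]
RzvzvRS ⇒ RzvzvzvRS   [R → R z v]
RzvzvzvRS ⇒ RzvzvzvzvRS   [R → R z v]
RzvzvzvzvRS ⇒ zzvzvzvzvRS   [R → z]
zzvzvzvzvRS ⇒ zzvzvzvzvzS   [R → z]
zzvzvzvzvzS ⇒ zzvzvzvzvzzfv   [S → z f v]

S ⇒ CRS ⇒ RRS ⇒ CzvRS ⇒ RzvRS ⇒ RzvzvRS ⇒ RzvzvzvRS ⇒ RzvzvzvzvRS ⇒ zzvzvzvzvRS ⇒ zzvzvzvzvzS ⇒ zzvzvzvzvzzfv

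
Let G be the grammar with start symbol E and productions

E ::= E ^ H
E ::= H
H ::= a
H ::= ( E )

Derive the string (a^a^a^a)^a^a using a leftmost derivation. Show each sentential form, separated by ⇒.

E ⇒ E^H   [E ::= E ^ H]
E^H ⇒ E^H^H   [E ::= E ^ H]
E^H^H ⇒ H^H^H   [E ::= H]
H^H^H ⇒ (E)^H^H   [H ::= ( E )]
(E)^H^H ⇒ (E^H)^H^H   [E ::= E ^ H]
(E^H)^H^H ⇒ (E^H^H)^H^H   [E ::= E ^ H]
(E^H^H)^H^H ⇒ (E^H^H^H)^H^H   [E ::= E ^ H]
(E^H^H^H)^H^H ⇒ (H^H^H^H)^H^H   [E ::= H]
(H^H^H^H)^H^H ⇒ (a^H^H^H)^H^H   [H ::= a]
(a^H^H^H)^H^H ⇒ (a^a^H^H)^H^H   [H ::= a]
(a^a^H^H)^H^H ⇒ (a^a^a^H)^H^H   [H ::= a]
(a^a^a^H)^H^H ⇒ (a^a^a^a)^H^H   [H ::= a]
(a^a^a^a)^H^H ⇒ (a^a^a^a)^a^H   [H ::= a]
(a^a^a^a)^a^H ⇒ (a^a^a^a)^a^a   [H ::= a]

E⇒E^H⇒E^H^H⇒H^H^H⇒(E)^H^H⇒(E^H)^H^H⇒(E^H^H)^H^H⇒(E^H^H^H)^H^H⇒(H^H^H^H)^H^H⇒(a^H^H^H)^H^H⇒(a^a^H^H)^H^H⇒(a^a^a^H)^H^H⇒(a^a^a^a)^H^H⇒(a^a^a^a)^a^H⇒(a^a^a^a)^a^a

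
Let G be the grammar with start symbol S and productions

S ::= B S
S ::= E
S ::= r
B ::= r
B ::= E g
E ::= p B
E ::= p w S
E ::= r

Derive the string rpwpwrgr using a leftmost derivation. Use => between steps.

S => BS   [S ::= B S]
BS => rS   [B ::= r]
rS => rBS   [S ::= B S]
rBS => rEgS   [B ::= E g]
rEgS => rpwSgS   [E ::= p w S]
rpwSgS => rpwEgS   [S ::= E]
rpwEgS => rpwpwSgS   [E ::= p w S]
rpwpwSgS => rpwpwrgS   [S ::= r]
rpwpwrgS => rpwpwrgr   [S ::= r]

S => BS => rS => rBS => rEgS => rpwSgS => rpwEgS => rpwpwSgS => rpwpwrgS => rpwpwrgr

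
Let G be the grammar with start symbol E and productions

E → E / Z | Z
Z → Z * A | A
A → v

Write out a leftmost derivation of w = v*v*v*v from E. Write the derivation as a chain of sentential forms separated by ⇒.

E ⇒ Z   [E → Z]
Z ⇒ Z*A   [Z → Z * A]
Z*A ⇒ Z*A*A   [Z → Z * A]
Z*A*A ⇒ Z*A*A*A   [Z → Z * A]
Z*A*A*A ⇒ A*A*A*A   [Z → A]
A*A*A*A ⇒ v*A*A*A   [A → v]
v*A*A*A ⇒ v*v*A*A   [A → v]
v*v*A*A ⇒ v*v*v*A   [A → v]
v*v*v*A ⇒ v*v*v*v   [A → v]

E⇒Z⇒Z*A⇒Z*A*A⇒Z*A*A*A⇒A*A*A*A⇒v*A*A*A⇒v*v*A*A⇒v*v*v*A⇒v*v*v*v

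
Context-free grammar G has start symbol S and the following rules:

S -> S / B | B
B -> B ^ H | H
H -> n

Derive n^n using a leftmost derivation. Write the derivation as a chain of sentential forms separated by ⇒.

S ⇒ B ⇒ B^H ⇒ H^H ⇒ n^H ⇒ n^n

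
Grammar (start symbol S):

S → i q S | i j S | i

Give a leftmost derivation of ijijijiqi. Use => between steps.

S => ijS => ijijS => ijijijS => ijijijiqS => ijijijiqi

S => ijS   [S → i j S]
ijS => ijijS   [S → i j S]
ijijS => ijijijS   [S → i j S]
ijijijS => ijijijiqS   [S → i q S]
ijijijiqS => ijijijiqi   [S → i]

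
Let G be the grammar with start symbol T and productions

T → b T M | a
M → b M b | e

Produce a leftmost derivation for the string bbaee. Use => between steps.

T => bTM   [T → b T M]
bTM => bbTMM   [T → b T M]
bbTMM => bbaMM   [T → a]
bbaMM => bbaeM   [M → e]
bbaeM => bbaee   [M → e]

T=>bTM=>bbTMM=>bbaMM=>bbaeM=>bbaee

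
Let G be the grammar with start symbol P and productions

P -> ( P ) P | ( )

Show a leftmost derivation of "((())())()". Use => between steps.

P => (P)P   [P -> ( P ) P]
(P)P => ((P)P)P   [P -> ( P ) P]
((P)P)P => ((())P)P   [P -> ( )]
((())P)P => ((())())P   [P -> ( )]
((())())P => ((())())()   [P -> ( )]

P => (P)P => ((P)P)P => ((())P)P => ((())())P => ((())())()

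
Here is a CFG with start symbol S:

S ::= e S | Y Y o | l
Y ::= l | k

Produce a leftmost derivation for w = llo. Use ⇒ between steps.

S⇒YYo⇒lYo⇒llo

S ⇒ YYo   [S ::= Y Y o]
YYo ⇒ lYo   [Y ::= l]
lYo ⇒ llo   [Y ::= l]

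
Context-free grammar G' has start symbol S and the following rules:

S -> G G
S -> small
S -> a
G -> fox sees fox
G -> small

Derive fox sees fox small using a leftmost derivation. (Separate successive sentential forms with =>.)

S => G G => fox sees fox G => fox sees fox small

S => G G   [S -> G G]
G G => fox sees fox G   [G -> fox sees fox]
fox sees fox G => fox sees fox small   [G -> small]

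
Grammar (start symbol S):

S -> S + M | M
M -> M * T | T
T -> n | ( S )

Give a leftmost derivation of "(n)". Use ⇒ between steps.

S ⇒ M ⇒ T ⇒ (S) ⇒ (M) ⇒ (T) ⇒ (n)

S ⇒ M   [S -> M]
M ⇒ T   [M -> T]
T ⇒ (S)   [T -> ( S )]
(S) ⇒ (M)   [S -> M]
(M) ⇒ (T)   [M -> T]
(T) ⇒ (n)   [T -> n]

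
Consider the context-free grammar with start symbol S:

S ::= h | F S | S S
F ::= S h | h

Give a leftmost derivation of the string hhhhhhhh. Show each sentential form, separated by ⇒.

S ⇒ SS   [S ::= S S]
SS ⇒ FSS   [S ::= F S]
FSS ⇒ ShSS   [F ::= S h]
ShSS ⇒ FShSS   [S ::= F S]
FShSS ⇒ ShShSS   [F ::= S h]
ShShSS ⇒ FShShSS   [S ::= F S]
FShShSS ⇒ ShShShSS   [F ::= S h]
ShShShSS ⇒ hhShShSS   [S ::= h]
hhShShSS ⇒ hhhhShSS   [S ::= h]
hhhhShSS ⇒ hhhhhhSS   [S ::= h]
hhhhhhSS ⇒ hhhhhhhS   [S ::= h]
hhhhhhhS ⇒ hhhhhhhh   [S ::= h]

S⇒SS⇒FSS⇒ShSS⇒FShSS⇒ShShSS⇒FShShSS⇒ShShShSS⇒hhShShSS⇒hhhhShSS⇒hhhhhhSS⇒hhhhhhhS⇒hhhhhhhh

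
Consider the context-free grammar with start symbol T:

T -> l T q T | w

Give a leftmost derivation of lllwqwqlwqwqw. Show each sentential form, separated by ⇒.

T ⇒ lTqT ⇒ llTqTqT ⇒ lllTqTqTqT ⇒ lllwqTqTqT ⇒ lllwqwqTqT ⇒ lllwqwqlTqTqT ⇒ lllwqwqlwqTqT ⇒ lllwqwqlwqwqT ⇒ lllwqwqlwqwqw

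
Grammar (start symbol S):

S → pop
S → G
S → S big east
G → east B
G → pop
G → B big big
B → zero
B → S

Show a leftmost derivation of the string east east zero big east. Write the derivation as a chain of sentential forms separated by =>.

S => G => east B => east S => east S big east => east G big east => east east B big east => east east zero big east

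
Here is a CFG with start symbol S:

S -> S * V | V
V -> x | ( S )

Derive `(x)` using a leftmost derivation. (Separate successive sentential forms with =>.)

S => V   [S -> V]
V => (S)   [V -> ( S )]
(S) => (V)   [S -> V]
(V) => (x)   [V -> x]

S => V => (S) => (V) => (x)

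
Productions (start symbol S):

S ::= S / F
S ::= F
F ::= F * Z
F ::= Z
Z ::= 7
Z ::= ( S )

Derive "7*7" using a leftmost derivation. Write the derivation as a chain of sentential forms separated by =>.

S => F => F*Z => Z*Z => 7*Z => 7*7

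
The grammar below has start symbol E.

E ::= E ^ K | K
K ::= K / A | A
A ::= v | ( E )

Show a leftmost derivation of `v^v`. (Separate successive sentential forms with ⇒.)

E ⇒ E^K ⇒ K^K ⇒ A^K ⇒ v^K ⇒ v^A ⇒ v^v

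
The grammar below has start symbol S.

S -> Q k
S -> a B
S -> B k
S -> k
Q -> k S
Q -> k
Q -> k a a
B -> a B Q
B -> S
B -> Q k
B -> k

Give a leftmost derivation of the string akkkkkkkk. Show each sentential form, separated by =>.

S => Bk => aBQk => aQkQk => akSkQk => akQkkQk => akkkkQk => akkkkkSk => akkkkkBkk => akkkkkkkk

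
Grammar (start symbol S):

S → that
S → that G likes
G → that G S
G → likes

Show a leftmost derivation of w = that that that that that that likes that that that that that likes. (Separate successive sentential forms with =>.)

S => that G likes => that that G S likes => that that that G S S likes => that that that that G S S S likes => that that that that that G S S S S likes => that that that that that that G S S S S S likes => that that that that that that likes S S S S S likes => that that that that that that likes that S S S S likes => that that that that that that likes that that S S S likes => that that that that that that likes that that that S S likes => that that that that that that likes that that that that S likes => that that that that that that likes that that that that that likes

S => that G likes   [S → that G likes]
that G likes => that that G S likes   [G → that G S]
that that G S likes => that that that G S S likes   [G → that G S]
that that that G S S likes => that that that that G S S S likes   [G → that G S]
that that that that G S S S likes => that that that that that G S S S S likes   [G → that G S]
that that that that that G S S S S likes => that that that that that that G S S S S S likes   [G → that G S]
that that that that that that G S S S S S likes => that that that that that that likes S S S S S likes   [G → likes]
that that that that that that likes S S S S S likes => that that that that that that likes that S S S S likes   [S → that]
that that that that that that likes that S S S S likes => that that that that that that likes that that S S S likes   [S → that]
that that that that that that likes that that S S S likes => that that that that that that likes that that that S S likes   [S → that]
that that that that that that likes that that that S S likes => that that that that that that likes that that that that S likes   [S → that]
that that that that that that likes that that that that S likes => that that that that that that likes that that that that that likes   [S → that]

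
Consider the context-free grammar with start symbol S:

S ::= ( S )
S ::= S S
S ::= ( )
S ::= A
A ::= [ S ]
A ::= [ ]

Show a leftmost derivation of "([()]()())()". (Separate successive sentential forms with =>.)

S=>SS=>(S)S=>(SS)S=>(SSS)S=>(ASS)S=>([S]SS)S=>([()]SS)S=>([()]()S)S=>([()]()())S=>([()]()())()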